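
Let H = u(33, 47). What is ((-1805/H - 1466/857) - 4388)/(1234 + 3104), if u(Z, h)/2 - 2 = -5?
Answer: -21025007/22305996 ≈ -0.94257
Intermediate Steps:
u(Z, h) = -6 (u(Z, h) = 4 + 2*(-5) = 4 - 10 = -6)
H = -6
((-1805/H - 1466/857) - 4388)/(1234 + 3104) = ((-1805/(-6) - 1466/857) - 4388)/(1234 + 3104) = ((-1805*(-1/6) - 1466*1/857) - 4388)/4338 = ((1805/6 - 1466/857) - 4388)*(1/4338) = (1538089/5142 - 4388)*(1/4338) = -21025007/5142*1/4338 = -21025007/22305996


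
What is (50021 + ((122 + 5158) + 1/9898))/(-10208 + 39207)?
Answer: 547369299/287032102 ≈ 1.9070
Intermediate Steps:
(50021 + ((122 + 5158) + 1/9898))/(-10208 + 39207) = (50021 + (5280 + 1/9898))/28999 = (50021 + 52261441/9898)*(1/28999) = (547369299/9898)*(1/28999) = 547369299/287032102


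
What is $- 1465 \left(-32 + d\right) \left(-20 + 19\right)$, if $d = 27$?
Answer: $-7325$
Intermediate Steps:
$- 1465 \left(-32 + d\right) \left(-20 + 19\right) = - 1465 \left(-32 + 27\right) \left(-20 + 19\right) = - 1465 \left(\left(-5\right) \left(-1\right)\right) = \left(-1465\right) 5 = -7325$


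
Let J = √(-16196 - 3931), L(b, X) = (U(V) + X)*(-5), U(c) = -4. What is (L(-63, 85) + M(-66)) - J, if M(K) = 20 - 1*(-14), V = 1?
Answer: -371 - I*√20127 ≈ -371.0 - 141.87*I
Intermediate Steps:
L(b, X) = 20 - 5*X (L(b, X) = (-4 + X)*(-5) = 20 - 5*X)
M(K) = 34 (M(K) = 20 + 14 = 34)
J = I*√20127 (J = √(-20127) = I*√20127 ≈ 141.87*I)
(L(-63, 85) + M(-66)) - J = ((20 - 5*85) + 34) - I*√20127 = ((20 - 425) + 34) - I*√20127 = (-405 + 34) - I*√20127 = -371 - I*√20127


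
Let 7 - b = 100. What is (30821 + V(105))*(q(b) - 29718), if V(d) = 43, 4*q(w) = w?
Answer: -917933940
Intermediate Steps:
b = -93 (b = 7 - 1*100 = 7 - 100 = -93)
q(w) = w/4
(30821 + V(105))*(q(b) - 29718) = (30821 + 43)*((1/4)*(-93) - 29718) = 30864*(-93/4 - 29718) = 30864*(-118965/4) = -917933940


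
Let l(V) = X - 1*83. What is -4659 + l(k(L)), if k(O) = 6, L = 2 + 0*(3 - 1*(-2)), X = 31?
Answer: -4711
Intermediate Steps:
L = 2 (L = 2 + 0*(3 + 2) = 2 + 0*5 = 2 + 0 = 2)
l(V) = -52 (l(V) = 31 - 1*83 = 31 - 83 = -52)
-4659 + l(k(L)) = -4659 - 52 = -4711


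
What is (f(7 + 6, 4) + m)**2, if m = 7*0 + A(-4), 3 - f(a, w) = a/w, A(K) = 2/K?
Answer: 9/16 ≈ 0.56250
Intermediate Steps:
f(a, w) = 3 - a/w
m = -1/2 (m = 7*0 + 2/(-4) = 0 + 2*(-1/4) = 0 - 1/2 = -1/2 ≈ -0.50000)
(f(7 + 6, 4) + m)**2 = ((3 - 1*(7 + 6)/4) - 1/2)**2 = ((3 - 1*13*1/4) - 1/2)**2 = ((3 - 13/4) - 1/2)**2 = (-1/4 - 1/2)**2 = (-3/4)**2 = 9/16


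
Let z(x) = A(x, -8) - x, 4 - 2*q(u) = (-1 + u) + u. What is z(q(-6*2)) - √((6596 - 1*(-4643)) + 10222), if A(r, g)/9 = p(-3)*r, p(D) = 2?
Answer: 493/2 - √21461 ≈ 100.00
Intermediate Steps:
A(r, g) = 18*r (A(r, g) = 9*(2*r) = 18*r)
q(u) = 5/2 - u (q(u) = 2 - ((-1 + u) + u)/2 = 2 - (-1 + 2*u)/2 = 2 + (½ - u) = 5/2 - u)
z(x) = 17*x (z(x) = 18*x - x = 17*x)
z(q(-6*2)) - √((6596 - 1*(-4643)) + 10222) = 17*(5/2 - (-6)*2) - √((6596 - 1*(-4643)) + 10222) = 17*(5/2 - 1*(-12)) - √((6596 + 4643) + 10222) = 17*(5/2 + 12) - √(11239 + 10222) = 17*(29/2) - √21461 = 493/2 - √21461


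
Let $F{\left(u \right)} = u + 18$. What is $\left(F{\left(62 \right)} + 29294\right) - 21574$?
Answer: $7800$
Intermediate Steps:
$F{\left(u \right)} = 18 + u$
$\left(F{\left(62 \right)} + 29294\right) - 21574 = \left(\left(18 + 62\right) + 29294\right) - 21574 = \left(80 + 29294\right) - 21574 = 29374 - 21574 = 7800$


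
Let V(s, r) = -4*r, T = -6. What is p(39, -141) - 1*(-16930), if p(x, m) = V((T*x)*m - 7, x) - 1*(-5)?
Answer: 16779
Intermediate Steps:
p(x, m) = 5 - 4*x (p(x, m) = -4*x - 1*(-5) = -4*x + 5 = 5 - 4*x)
p(39, -141) - 1*(-16930) = (5 - 4*39) - 1*(-16930) = (5 - 156) + 16930 = -151 + 16930 = 16779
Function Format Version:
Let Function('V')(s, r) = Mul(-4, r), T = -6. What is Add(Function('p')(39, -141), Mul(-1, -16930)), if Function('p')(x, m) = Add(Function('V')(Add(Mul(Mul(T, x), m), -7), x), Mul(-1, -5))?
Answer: 16779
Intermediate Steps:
Function('p')(x, m) = Add(5, Mul(-4, x)) (Function('p')(x, m) = Add(Mul(-4, x), Mul(-1, -5)) = Add(Mul(-4, x), 5) = Add(5, Mul(-4, x)))
Add(Function('p')(39, -141), Mul(-1, -16930)) = Add(Add(5, Mul(-4, 39)), Mul(-1, -16930)) = Add(Add(5, -156), 16930) = Add(-151, 16930) = 16779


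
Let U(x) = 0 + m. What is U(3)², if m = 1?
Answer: 1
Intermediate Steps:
U(x) = 1 (U(x) = 0 + 1 = 1)
U(3)² = 1² = 1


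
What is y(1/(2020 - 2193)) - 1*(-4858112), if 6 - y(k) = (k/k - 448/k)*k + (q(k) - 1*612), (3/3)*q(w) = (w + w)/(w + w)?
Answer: 840637622/173 ≈ 4.8592e+6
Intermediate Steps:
q(w) = 1 (q(w) = (w + w)/(w + w) = (2*w)/((2*w)) = (2*w)*(1/(2*w)) = 1)
y(k) = 617 - k*(1 - 448/k) (y(k) = 6 - ((k/k - 448/k)*k + (1 - 1*612)) = 6 - ((1 - 448/k)*k + (1 - 612)) = 6 - (k*(1 - 448/k) - 611) = 6 - (-611 + k*(1 - 448/k)) = 6 + (611 - k*(1 - 448/k)) = 617 - k*(1 - 448/k))
y(1/(2020 - 2193)) - 1*(-4858112) = (1065 - 1/(2020 - 2193)) - 1*(-4858112) = (1065 - 1/(-173)) + 4858112 = (1065 - 1*(-1/173)) + 4858112 = (1065 + 1/173) + 4858112 = 184246/173 + 4858112 = 840637622/173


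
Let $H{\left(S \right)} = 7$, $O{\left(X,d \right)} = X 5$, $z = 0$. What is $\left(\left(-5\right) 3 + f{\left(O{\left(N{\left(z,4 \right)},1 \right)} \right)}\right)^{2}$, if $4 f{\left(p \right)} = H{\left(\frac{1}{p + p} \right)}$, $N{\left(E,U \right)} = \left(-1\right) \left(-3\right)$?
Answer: $\frac{2809}{16} \approx 175.56$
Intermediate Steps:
$N{\left(E,U \right)} = 3$
$O{\left(X,d \right)} = 5 X$
$f{\left(p \right)} = \frac{7}{4}$ ($f{\left(p \right)} = \frac{1}{4} \cdot 7 = \frac{7}{4}$)
$\left(\left(-5\right) 3 + f{\left(O{\left(N{\left(z,4 \right)},1 \right)} \right)}\right)^{2} = \left(\left(-5\right) 3 + \frac{7}{4}\right)^{2} = \left(-15 + \frac{7}{4}\right)^{2} = \left(- \frac{53}{4}\right)^{2} = \frac{2809}{16}$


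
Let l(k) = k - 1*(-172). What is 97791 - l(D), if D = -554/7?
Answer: 683887/7 ≈ 97698.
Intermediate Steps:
D = -554/7 (D = -554*⅐ = -554/7 ≈ -79.143)
l(k) = 172 + k (l(k) = k + 172 = 172 + k)
97791 - l(D) = 97791 - (172 - 554/7) = 97791 - 1*650/7 = 97791 - 650/7 = 683887/7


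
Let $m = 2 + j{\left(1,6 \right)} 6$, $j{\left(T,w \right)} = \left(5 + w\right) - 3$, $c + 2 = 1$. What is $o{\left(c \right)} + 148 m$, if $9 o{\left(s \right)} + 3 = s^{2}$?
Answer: $\frac{66598}{9} \approx 7399.8$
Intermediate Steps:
$c = -1$ ($c = -2 + 1 = -1$)
$o{\left(s \right)} = - \frac{1}{3} + \frac{s^{2}}{9}$
$j{\left(T,w \right)} = 2 + w$
$m = 50$ ($m = 2 + \left(2 + 6\right) 6 = 2 + 8 \cdot 6 = 2 + 48 = 50$)
$o{\left(c \right)} + 148 m = \left(- \frac{1}{3} + \frac{\left(-1\right)^{2}}{9}\right) + 148 \cdot 50 = \left(- \frac{1}{3} + \frac{1}{9} \cdot 1\right) + 7400 = \left(- \frac{1}{3} + \frac{1}{9}\right) + 7400 = - \frac{2}{9} + 7400 = \frac{66598}{9}$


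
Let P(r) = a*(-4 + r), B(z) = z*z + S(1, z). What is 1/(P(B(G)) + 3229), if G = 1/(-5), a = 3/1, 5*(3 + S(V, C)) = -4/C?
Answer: 25/80503 ≈ 0.00031055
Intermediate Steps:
S(V, C) = -3 - 4/(5*C) (S(V, C) = -3 + (-4/C)/5 = -3 - 4/(5*C))
a = 3 (a = 3*1 = 3)
G = -⅕ ≈ -0.20000
B(z) = -3 + z² - 4/(5*z) (B(z) = z*z + (-3 - 4/(5*z)) = z² + (-3 - 4/(5*z)) = -3 + z² - 4/(5*z))
P(r) = -12 + 3*r (P(r) = 3*(-4 + r) = -12 + 3*r)
1/(P(B(G)) + 3229) = 1/((-12 + 3*(-3 + (-⅕)² - 4/(5*(-⅕)))) + 3229) = 1/((-12 + 3*(-3 + 1/25 - ⅘*(-5))) + 3229) = 1/((-12 + 3*(-3 + 1/25 + 4)) + 3229) = 1/((-12 + 3*(26/25)) + 3229) = 1/((-12 + 78/25) + 3229) = 1/(-222/25 + 3229) = 1/(80503/25) = 25/80503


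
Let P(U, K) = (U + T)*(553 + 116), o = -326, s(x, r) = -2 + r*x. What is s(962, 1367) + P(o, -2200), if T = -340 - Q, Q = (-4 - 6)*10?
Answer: 936398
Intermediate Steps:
Q = -100 (Q = -10*10 = -100)
T = -240 (T = -340 - 1*(-100) = -340 + 100 = -240)
P(U, K) = -160560 + 669*U (P(U, K) = (U - 240)*(553 + 116) = (-240 + U)*669 = -160560 + 669*U)
s(962, 1367) + P(o, -2200) = (-2 + 1367*962) + (-160560 + 669*(-326)) = (-2 + 1315054) + (-160560 - 218094) = 1315052 - 378654 = 936398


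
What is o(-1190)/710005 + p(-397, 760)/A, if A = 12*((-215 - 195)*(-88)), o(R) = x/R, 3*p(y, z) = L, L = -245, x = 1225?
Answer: -119196049/627103680192 ≈ -0.00019007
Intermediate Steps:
p(y, z) = -245/3 (p(y, z) = (⅓)*(-245) = -245/3)
o(R) = 1225/R
A = 432960 (A = 12*(-410*(-88)) = 12*36080 = 432960)
o(-1190)/710005 + p(-397, 760)/A = (1225/(-1190))/710005 - 245/3/432960 = (1225*(-1/1190))*(1/710005) - 245/3*1/432960 = -35/34*1/710005 - 49/259776 = -7/4828034 - 49/259776 = -119196049/627103680192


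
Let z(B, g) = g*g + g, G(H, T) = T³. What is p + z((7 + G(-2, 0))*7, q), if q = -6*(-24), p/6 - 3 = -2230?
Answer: 7518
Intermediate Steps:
p = -13362 (p = 18 + 6*(-2230) = 18 - 13380 = -13362)
q = 144
z(B, g) = g + g² (z(B, g) = g² + g = g + g²)
p + z((7 + G(-2, 0))*7, q) = -13362 + 144*(1 + 144) = -13362 + 144*145 = -13362 + 20880 = 7518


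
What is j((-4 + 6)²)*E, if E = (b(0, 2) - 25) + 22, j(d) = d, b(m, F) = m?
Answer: -12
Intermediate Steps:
E = -3 (E = (0 - 25) + 22 = -25 + 22 = -3)
j((-4 + 6)²)*E = (-4 + 6)²*(-3) = 2²*(-3) = 4*(-3) = -12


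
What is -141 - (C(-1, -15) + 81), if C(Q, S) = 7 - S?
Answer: -244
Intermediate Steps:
-141 - (C(-1, -15) + 81) = -141 - ((7 - 1*(-15)) + 81) = -141 - ((7 + 15) + 81) = -141 - (22 + 81) = -141 - 1*103 = -141 - 103 = -244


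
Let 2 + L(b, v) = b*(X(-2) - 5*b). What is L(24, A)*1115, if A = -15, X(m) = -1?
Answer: -3240190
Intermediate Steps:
L(b, v) = -2 + b*(-1 - 5*b)
L(24, A)*1115 = (-2 - 1*24 - 5*24²)*1115 = (-2 - 24 - 5*576)*1115 = (-2 - 24 - 2880)*1115 = -2906*1115 = -3240190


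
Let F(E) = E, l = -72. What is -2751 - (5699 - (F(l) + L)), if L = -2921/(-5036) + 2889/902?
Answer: -19346881319/2271236 ≈ -8518.2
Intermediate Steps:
L = 8591873/2271236 (L = -2921*(-1/5036) + 2889*(1/902) = 2921/5036 + 2889/902 = 8591873/2271236 ≈ 3.7829)
-2751 - (5699 - (F(l) + L)) = -2751 - (5699 - (-72 + 8591873/2271236)) = -2751 - (5699 - 1*(-154937119/2271236)) = -2751 - (5699 + 154937119/2271236) = -2751 - 1*13098711083/2271236 = -2751 - 13098711083/2271236 = -19346881319/2271236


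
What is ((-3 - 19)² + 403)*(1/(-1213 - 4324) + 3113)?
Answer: 15288935160/5537 ≈ 2.7612e+6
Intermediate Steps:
((-3 - 19)² + 403)*(1/(-1213 - 4324) + 3113) = ((-22)² + 403)*(1/(-5537) + 3113) = (484 + 403)*(-1/5537 + 3113) = 887*(17236680/5537) = 15288935160/5537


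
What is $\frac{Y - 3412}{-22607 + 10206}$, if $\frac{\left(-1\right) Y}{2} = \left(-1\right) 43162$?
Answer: $- \frac{82912}{12401} \approx -6.6859$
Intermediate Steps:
$Y = 86324$ ($Y = - 2 \left(\left(-1\right) 43162\right) = \left(-2\right) \left(-43162\right) = 86324$)
$\frac{Y - 3412}{-22607 + 10206} = \frac{86324 - 3412}{-22607 + 10206} = \frac{82912}{-12401} = 82912 \left(- \frac{1}{12401}\right) = - \frac{82912}{12401}$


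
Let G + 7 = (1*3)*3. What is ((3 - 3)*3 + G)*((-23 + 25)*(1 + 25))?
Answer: 104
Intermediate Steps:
G = 2 (G = -7 + (1*3)*3 = -7 + 3*3 = -7 + 9 = 2)
((3 - 3)*3 + G)*((-23 + 25)*(1 + 25)) = ((3 - 3)*3 + 2)*((-23 + 25)*(1 + 25)) = (0*3 + 2)*(2*26) = (0 + 2)*52 = 2*52 = 104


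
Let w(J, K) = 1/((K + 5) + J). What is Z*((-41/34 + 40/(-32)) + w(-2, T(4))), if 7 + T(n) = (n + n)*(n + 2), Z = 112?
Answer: -50960/187 ≈ -272.51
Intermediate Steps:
T(n) = -7 + 2*n*(2 + n) (T(n) = -7 + (n + n)*(n + 2) = -7 + (2*n)*(2 + n) = -7 + 2*n*(2 + n))
w(J, K) = 1/(5 + J + K) (w(J, K) = 1/((5 + K) + J) = 1/(5 + J + K))
Z*((-41/34 + 40/(-32)) + w(-2, T(4))) = 112*((-41/34 + 40/(-32)) + 1/(5 - 2 + (-7 + 2*4**2 + 4*4))) = 112*((-41*1/34 + 40*(-1/32)) + 1/(5 - 2 + (-7 + 2*16 + 16))) = 112*((-41/34 - 5/4) + 1/(5 - 2 + (-7 + 32 + 16))) = 112*(-167/68 + 1/(5 - 2 + 41)) = 112*(-167/68 + 1/44) = 112*(-455/187) = -50960/187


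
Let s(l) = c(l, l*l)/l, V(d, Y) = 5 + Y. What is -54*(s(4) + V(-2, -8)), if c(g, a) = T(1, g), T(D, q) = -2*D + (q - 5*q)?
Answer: 405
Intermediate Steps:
T(D, q) = -4*q - 2*D (T(D, q) = -2*D - 4*q = -4*q - 2*D)
c(g, a) = -2 - 4*g (c(g, a) = -4*g - 2*1 = -4*g - 2 = -2 - 4*g)
s(l) = (-2 - 4*l)/l
-54*(s(4) + V(-2, -8)) = -54*((-4 - 2/4) + (5 - 8)) = -54*((-4 - 2*¼) - 3) = -54*((-4 - ½) - 3) = -54*(-9/2 - 3) = -54*(-15/2) = 405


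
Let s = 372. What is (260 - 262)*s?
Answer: -744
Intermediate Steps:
(260 - 262)*s = (260 - 262)*372 = -2*372 = -744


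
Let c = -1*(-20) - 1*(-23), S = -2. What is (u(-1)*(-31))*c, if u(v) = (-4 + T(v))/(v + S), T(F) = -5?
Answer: -3999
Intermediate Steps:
u(v) = -9/(-2 + v) (u(v) = (-4 - 5)/(v - 2) = -9/(-2 + v))
c = 43 (c = 20 + 23 = 43)
(u(-1)*(-31))*c = (-9/(-2 - 1)*(-31))*43 = (-9/(-3)*(-31))*43 = (-9*(-⅓)*(-31))*43 = (3*(-31))*43 = -93*43 = -3999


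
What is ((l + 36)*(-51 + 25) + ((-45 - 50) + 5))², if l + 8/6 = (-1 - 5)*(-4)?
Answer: 23483716/9 ≈ 2.6093e+6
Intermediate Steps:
l = 68/3 (l = -4/3 + (-1 - 5)*(-4) = -4/3 - 6*(-4) = -4/3 + 24 = 68/3 ≈ 22.667)
((l + 36)*(-51 + 25) + ((-45 - 50) + 5))² = ((68/3 + 36)*(-51 + 25) + ((-45 - 50) + 5))² = ((176/3)*(-26) + (-95 + 5))² = (-4576/3 - 90)² = (-4846/3)² = 23483716/9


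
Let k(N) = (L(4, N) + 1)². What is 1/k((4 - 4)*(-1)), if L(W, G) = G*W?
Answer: 1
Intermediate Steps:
k(N) = (1 + 4*N)² (k(N) = (N*4 + 1)² = (4*N + 1)² = (1 + 4*N)²)
1/k((4 - 4)*(-1)) = 1/((1 + 4*((4 - 4)*(-1)))²) = 1/((1 + 4*(0*(-1)))²) = 1/((1 + 4*0)²) = 1/((1 + 0)²) = 1/(1²) = 1/1 = 1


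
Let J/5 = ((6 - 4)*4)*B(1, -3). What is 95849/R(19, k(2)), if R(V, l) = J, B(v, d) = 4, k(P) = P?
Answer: 95849/160 ≈ 599.06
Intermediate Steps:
J = 160 (J = 5*(((6 - 4)*4)*4) = 5*((2*4)*4) = 5*(8*4) = 5*32 = 160)
R(V, l) = 160
95849/R(19, k(2)) = 95849/160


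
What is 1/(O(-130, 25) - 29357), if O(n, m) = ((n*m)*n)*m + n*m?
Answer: 1/10529893 ≈ 9.4968e-8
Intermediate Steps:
O(n, m) = m*n + m²*n² (O(n, m) = ((m*n)*n)*m + m*n = (m*n²)*m + m*n = m²*n² + m*n = m*n + m²*n²)
1/(O(-130, 25) - 29357) = 1/(25*(-130)*(1 + 25*(-130)) - 29357) = 1/(25*(-130)*(1 - 3250) - 29357) = 1/(25*(-130)*(-3249) - 29357) = 1/(10559250 - 29357) = 1/10529893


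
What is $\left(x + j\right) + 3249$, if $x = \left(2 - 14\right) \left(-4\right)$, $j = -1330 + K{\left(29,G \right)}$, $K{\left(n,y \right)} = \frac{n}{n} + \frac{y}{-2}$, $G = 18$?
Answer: $1959$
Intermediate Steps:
$K{\left(n,y \right)} = 1 - \frac{y}{2}$ ($K{\left(n,y \right)} = 1 + y \left(- \frac{1}{2}\right) = 1 - \frac{y}{2}$)
$j = -1338$ ($j = -1330 + \left(1 - 9\right) = -1330 - 8 = -1338$)
$x = 48$ ($x = \left(-12\right) \left(-4\right) = 48$)
$\left(x + j\right) + 3249 = \left(48 - 1338\right) + 3249 = -1290 + 3249 = 1959$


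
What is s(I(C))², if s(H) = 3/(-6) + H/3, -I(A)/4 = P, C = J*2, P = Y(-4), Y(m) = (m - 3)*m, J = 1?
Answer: 51529/36 ≈ 1431.4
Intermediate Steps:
Y(m) = m*(-3 + m) (Y(m) = (-3 + m)*m = m*(-3 + m))
P = 28 (P = -4*(-3 - 4) = -4*(-7) = 28)
C = 2 (C = 1*2 = 2)
I(A) = -112 (I(A) = -4*28 = -112)
s(H) = -½ + H/3 (s(H) = 3*(-⅙) + H*(⅓) = -½ + H/3)
s(I(C))² = (-½ + (⅓)*(-112))² = (-½ - 112/3)² = (-227/6)² = 51529/36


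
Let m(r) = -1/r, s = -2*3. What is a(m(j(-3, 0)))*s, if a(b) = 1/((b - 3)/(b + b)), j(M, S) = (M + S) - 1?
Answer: 12/11 ≈ 1.0909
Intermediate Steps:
j(M, S) = -1 + M + S
s = -6
a(b) = 2*b/(-3 + b) (a(b) = 1/((-3 + b)/((2*b))) = 1/((-3 + b)*(1/(2*b))) = 1/((-3 + b)/(2*b)) = 2*b/(-3 + b))
a(m(j(-3, 0)))*s = (2*(-1/(-1 - 3 + 0))/(-3 - 1/(-1 - 3 + 0)))*(-6) = (2*(-1/(-4))/(-3 - 1/(-4)))*(-6) = (2*(-1*(-1/4))/(-3 - 1*(-1/4)))*(-6) = (2*(1/4)/(-3 + 1/4))*(-6) = (2*(1/4)/(-11/4))*(-6) = (2*(1/4)*(-4/11))*(-6) = -2/11*(-6) = 12/11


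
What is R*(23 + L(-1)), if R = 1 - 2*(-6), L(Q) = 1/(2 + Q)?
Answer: 312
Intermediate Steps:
R = 13 (R = 1 + 12 = 13)
R*(23 + L(-1)) = 13*(23 + 1/(2 - 1)) = 13*(23 + 1/1) = 13*(23 + 1) = 13*24 = 312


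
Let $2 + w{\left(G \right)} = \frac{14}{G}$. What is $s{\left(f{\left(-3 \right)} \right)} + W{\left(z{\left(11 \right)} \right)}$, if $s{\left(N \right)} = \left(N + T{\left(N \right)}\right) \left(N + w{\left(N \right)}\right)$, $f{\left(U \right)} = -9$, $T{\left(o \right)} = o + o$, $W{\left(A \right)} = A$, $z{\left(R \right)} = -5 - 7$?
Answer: $327$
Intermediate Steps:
$z{\left(R \right)} = -12$ ($z{\left(R \right)} = -5 - 7 = -12$)
$T{\left(o \right)} = 2 o$
$w{\left(G \right)} = -2 + \frac{14}{G}$
$s{\left(N \right)} = 3 N \left(-2 + N + \frac{14}{N}\right)$ ($s{\left(N \right)} = \left(N + 2 N\right) \left(N - \left(2 - \frac{14}{N}\right)\right) = 3 N \left(-2 + N + \frac{14}{N}\right)$)
$s{\left(f{\left(-3 \right)} \right)} + W{\left(z{\left(11 \right)} \right)} = \left(42 - -54 + 3 \left(-9\right)^{2}\right) - 12 = \left(42 + 54 + 3 \cdot 81\right) - 12 = \left(42 + 54 + 243\right) - 12 = 339 - 12 = 327$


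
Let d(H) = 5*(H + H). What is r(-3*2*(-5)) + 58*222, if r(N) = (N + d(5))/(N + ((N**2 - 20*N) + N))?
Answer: 115886/9 ≈ 12876.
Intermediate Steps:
d(H) = 10*H (d(H) = 5*(2*H) = 10*H)
r(N) = (50 + N)/(N**2 - 18*N) (r(N) = (N + 10*5)/(N + ((N**2 - 20*N) + N)) = (N + 50)/(N + (N**2 - 19*N)) = (50 + N)/(N**2 - 18*N))
r(-3*2*(-5)) + 58*222 = (50 - 3*2*(-5))/(((-3*2*(-5)))*(-18 - 3*2*(-5))) + 58*222 = (50 - 6*(-5))/(((-6*(-5)))*(-18 - 6*(-5))) + 12876 = (50 + 30)/(30*(-18 + 30)) + 12876 = (1/30)*80/12 + 12876 = (1/30)*(1/12)*80 + 12876 = 2/9 + 12876 = 115886/9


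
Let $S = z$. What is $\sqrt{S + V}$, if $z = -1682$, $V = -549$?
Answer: $i \sqrt{2231} \approx 47.233 i$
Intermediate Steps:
$S = -1682$
$\sqrt{S + V} = \sqrt{-1682 - 549} = \sqrt{-2231} = i \sqrt{2231}$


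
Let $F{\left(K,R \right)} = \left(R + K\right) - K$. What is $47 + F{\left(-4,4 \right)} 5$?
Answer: $67$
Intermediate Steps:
$F{\left(K,R \right)} = R$ ($F{\left(K,R \right)} = \left(K + R\right) - K = R$)
$47 + F{\left(-4,4 \right)} 5 = 47 + 4 \cdot 5 = 47 + 20 = 67$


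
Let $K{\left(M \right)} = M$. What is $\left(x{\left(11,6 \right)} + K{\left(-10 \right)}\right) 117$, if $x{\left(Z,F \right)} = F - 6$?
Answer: $-1170$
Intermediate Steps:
$x{\left(Z,F \right)} = -6 + F$
$\left(x{\left(11,6 \right)} + K{\left(-10 \right)}\right) 117 = \left(\left(-6 + 6\right) - 10\right) 117 = \left(0 - 10\right) 117 = \left(-10\right) 117 = -1170$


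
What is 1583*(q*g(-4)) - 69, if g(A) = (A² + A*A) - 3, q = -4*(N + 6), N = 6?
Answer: -2203605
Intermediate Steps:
q = -48 (q = -4*(6 + 6) = -4*12 = -48)
g(A) = -3 + 2*A² (g(A) = (A² + A²) - 3 = 2*A² - 3 = -3 + 2*A²)
1583*(q*g(-4)) - 69 = 1583*(-48*(-3 + 2*(-4)²)) - 69 = 1583*(-48*(-3 + 2*16)) - 69 = 1583*(-48*(-3 + 32)) - 69 = 1583*(-48*29) - 69 = 1583*(-1392) - 69 = -2203536 - 69 = -2203605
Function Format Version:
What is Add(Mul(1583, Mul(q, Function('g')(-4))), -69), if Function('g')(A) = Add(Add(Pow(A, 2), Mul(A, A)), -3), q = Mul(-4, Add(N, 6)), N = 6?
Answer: -2203605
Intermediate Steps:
q = -48 (q = Mul(-4, Add(6, 6)) = Mul(-4, 12) = -48)
Function('g')(A) = Add(-3, Mul(2, Pow(A, 2))) (Function('g')(A) = Add(Add(Pow(A, 2), Pow(A, 2)), -3) = Add(Mul(2, Pow(A, 2)), -3) = Add(-3, Mul(2, Pow(A, 2))))
Add(Mul(1583, Mul(q, Function('g')(-4))), -69) = Add(Mul(1583, Mul(-48, Add(-3, Mul(2, Pow(-4, 2))))), -69) = Add(Mul(1583, Mul(-48, Add(-3, Mul(2, 16)))), -69) = Add(Mul(1583, Mul(-48, Add(-3, 32))), -69) = Add(Mul(1583, Mul(-48, 29)), -69) = Add(Mul(1583, -1392), -69) = Add(-2203536, -69) = -2203605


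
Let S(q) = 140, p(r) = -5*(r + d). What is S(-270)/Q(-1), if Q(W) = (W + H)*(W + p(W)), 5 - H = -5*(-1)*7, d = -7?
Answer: -140/1209 ≈ -0.11580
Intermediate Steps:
p(r) = 35 - 5*r (p(r) = -5*(r - 7) = -5*(-7 + r) = 35 - 5*r)
H = -30 (H = 5 - (-5*(-1))*7 = 5 - 5*7 = 5 - 1*35 = 5 - 35 = -30)
Q(W) = (-30 + W)*(35 - 4*W) (Q(W) = (W - 30)*(W + (35 - 5*W)) = (-30 + W)*(35 - 4*W))
S(-270)/Q(-1) = 140/(-1050 - 4*(-1)**2 + 155*(-1)) = 140/(-1050 - 4*1 - 155) = 140/(-1050 - 4 - 155) = 140/(-1209) = 140*(-1/1209) = -140/1209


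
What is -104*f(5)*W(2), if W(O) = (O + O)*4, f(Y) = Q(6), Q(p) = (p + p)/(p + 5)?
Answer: -19968/11 ≈ -1815.3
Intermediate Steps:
Q(p) = 2*p/(5 + p) (Q(p) = (2*p)/(5 + p) = 2*p/(5 + p))
f(Y) = 12/11 (f(Y) = 2*6/(5 + 6) = 2*6/11 = 2*6*(1/11) = 12/11)
W(O) = 8*O (W(O) = (2*O)*4 = 8*O)
-104*f(5)*W(2) = -1248*8*2/11 = -1248*16/11 = -104*192/11 = -19968/11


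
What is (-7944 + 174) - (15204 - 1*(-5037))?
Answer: -28011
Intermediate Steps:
(-7944 + 174) - (15204 - 1*(-5037)) = -7770 - (15204 + 5037) = -7770 - 1*20241 = -7770 - 20241 = -28011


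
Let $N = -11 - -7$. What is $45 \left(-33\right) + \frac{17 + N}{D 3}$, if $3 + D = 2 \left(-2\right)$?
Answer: $- \frac{31198}{21} \approx -1485.6$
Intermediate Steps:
$D = -7$ ($D = -3 + 2 \left(-2\right) = -3 - 4 = -7$)
$N = -4$ ($N = -11 + 7 = -4$)
$45 \left(-33\right) + \frac{17 + N}{D 3} = 45 \left(-33\right) + \frac{17 - 4}{\left(-7\right) 3} = -1485 + \frac{13}{-21} = -1485 + 13 \left(- \frac{1}{21}\right) = -1485 - \frac{13}{21} = - \frac{31198}{21}$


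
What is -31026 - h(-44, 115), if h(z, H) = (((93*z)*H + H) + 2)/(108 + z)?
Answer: -1515201/64 ≈ -23675.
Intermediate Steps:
h(z, H) = (2 + H + 93*H*z)/(108 + z) (h(z, H) = ((93*H*z + H) + 2)/(108 + z) = ((H + 93*H*z) + 2)/(108 + z) = (2 + H + 93*H*z)/(108 + z))
-31026 - h(-44, 115) = -31026 - (2 + 115 + 93*115*(-44))/(108 - 44) = -31026 - (2 + 115 - 470580)/64 = -31026 - (-470463)/64 = -31026 - 1*(-470463/64) = -31026 + 470463/64 = -1515201/64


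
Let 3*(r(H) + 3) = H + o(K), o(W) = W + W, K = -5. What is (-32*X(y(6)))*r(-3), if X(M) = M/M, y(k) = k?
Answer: 704/3 ≈ 234.67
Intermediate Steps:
o(W) = 2*W
r(H) = -19/3 + H/3 (r(H) = -3 + (H + 2*(-5))/3 = -3 + (H - 10)/3 = -3 + (-10 + H)/3 = -3 + (-10/3 + H/3) = -19/3 + H/3)
X(M) = 1
(-32*X(y(6)))*r(-3) = (-32*1)*(-19/3 + (1/3)*(-3)) = -32*(-19/3 - 1) = -32*(-22/3) = 704/3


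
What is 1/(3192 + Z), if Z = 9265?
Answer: 1/12457 ≈ 8.0276e-5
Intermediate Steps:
1/(3192 + Z) = 1/(3192 + 9265) = 1/12457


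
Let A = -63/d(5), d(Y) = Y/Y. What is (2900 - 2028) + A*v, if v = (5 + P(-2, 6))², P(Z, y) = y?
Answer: -6751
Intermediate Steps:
d(Y) = 1
v = 121 (v = (5 + 6)² = 11² = 121)
A = -63 (A = -63/1 = -63*1 = -63)
(2900 - 2028) + A*v = (2900 - 2028) - 63*121 = 872 - 7623 = -6751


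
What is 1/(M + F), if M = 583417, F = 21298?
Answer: 1/604715 ≈ 1.6537e-6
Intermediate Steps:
1/(M + F) = 1/(583417 + 21298) = 1/604715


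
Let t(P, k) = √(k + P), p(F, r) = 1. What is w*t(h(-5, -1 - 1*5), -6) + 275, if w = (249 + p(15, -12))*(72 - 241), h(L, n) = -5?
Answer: 275 - 42250*I*√11 ≈ 275.0 - 1.4013e+5*I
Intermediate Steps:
t(P, k) = √(P + k)
w = -42250 (w = (249 + 1)*(72 - 241) = 250*(-169) = -42250)
w*t(h(-5, -1 - 1*5), -6) + 275 = -42250*√(-5 - 6) + 275 = -42250*I*√11 + 275 = 275 - 42250*I*√11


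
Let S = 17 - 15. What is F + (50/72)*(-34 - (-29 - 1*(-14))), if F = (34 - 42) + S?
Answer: -691/36 ≈ -19.194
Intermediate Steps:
S = 2
F = -6 (F = (34 - 42) + 2 = -8 + 2 = -6)
F + (50/72)*(-34 - (-29 - 1*(-14))) = -6 + (50/72)*(-34 - (-29 - 1*(-14))) = -6 + (50*(1/72))*(-34 - (-29 + 14)) = -6 + 25*(-34 - 1*(-15))/36 = -6 + 25*(-34 + 15)/36 = -6 + (25/36)*(-19) = -6 - 475/36 = -691/36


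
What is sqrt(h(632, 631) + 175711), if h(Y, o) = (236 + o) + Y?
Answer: 3*sqrt(19690) ≈ 420.96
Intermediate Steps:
h(Y, o) = 236 + Y + o
sqrt(h(632, 631) + 175711) = sqrt((236 + 632 + 631) + 175711) = sqrt(1499 + 175711) = sqrt(177210) = 3*sqrt(19690)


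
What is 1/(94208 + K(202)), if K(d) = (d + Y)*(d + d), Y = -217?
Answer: 1/88148 ≈ 1.1345e-5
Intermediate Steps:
K(d) = 2*d*(-217 + d) (K(d) = (d - 217)*(d + d) = (-217 + d)*(2*d) = 2*d*(-217 + d))
1/(94208 + K(202)) = 1/(94208 + 2*202*(-217 + 202)) = 1/(94208 + 2*202*(-15)) = 1/(94208 - 6060) = 1/88148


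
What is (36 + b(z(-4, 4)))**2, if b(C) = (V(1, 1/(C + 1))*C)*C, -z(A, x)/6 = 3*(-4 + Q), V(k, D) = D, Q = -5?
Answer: 1031180544/26569 ≈ 38811.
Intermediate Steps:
z(A, x) = 162 (z(A, x) = -18*(-4 - 5) = -18*(-9) = -6*(-27) = 162)
b(C) = C**2/(1 + C) (b(C) = (C/(C + 1))*C = (C/(1 + C))*C = C**2/(1 + C))
(36 + b(z(-4, 4)))**2 = (36 + 162**2/(1 + 162))**2 = (36 + 26244/163)**2 = (32112/163)**2 = 1031180544/26569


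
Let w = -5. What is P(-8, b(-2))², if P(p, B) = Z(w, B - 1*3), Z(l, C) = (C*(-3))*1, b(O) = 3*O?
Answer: 729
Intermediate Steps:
Z(l, C) = -3*C (Z(l, C) = -3*C*1 = -3*C)
P(p, B) = 9 - 3*B (P(p, B) = -3*(B - 1*3) = -3*(B - 3) = -3*(-3 + B) = 9 - 3*B)
P(-8, b(-2))² = (9 - 9*(-2))² = (9 - 3*(-6))² = (9 + 18)² = 27² = 729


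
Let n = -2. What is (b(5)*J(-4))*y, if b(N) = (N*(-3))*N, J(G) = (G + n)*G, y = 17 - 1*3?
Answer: -25200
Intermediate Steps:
y = 14 (y = 17 - 3 = 14)
J(G) = G*(-2 + G) (J(G) = (G - 2)*G = (-2 + G)*G = G*(-2 + G))
b(N) = -3*N² (b(N) = (-3*N)*N = -3*N²)
(b(5)*J(-4))*y = ((-3*5²)*(-4*(-2 - 4)))*14 = ((-3*25)*(-4*(-6)))*14 = -75*24*14 = -1800*14 = -25200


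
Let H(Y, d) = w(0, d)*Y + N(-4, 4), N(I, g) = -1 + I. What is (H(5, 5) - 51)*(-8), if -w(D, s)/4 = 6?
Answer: 1408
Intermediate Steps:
w(D, s) = -24 (w(D, s) = -4*6 = -24)
H(Y, d) = -5 - 24*Y (H(Y, d) = -24*Y + (-1 - 4) = -24*Y - 5 = -5 - 24*Y)
(H(5, 5) - 51)*(-8) = ((-5 - 24*5) - 51)*(-8) = ((-5 - 120) - 51)*(-8) = (-125 - 51)*(-8) = -176*(-8) = 1408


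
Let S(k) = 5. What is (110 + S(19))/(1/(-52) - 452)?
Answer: -1196/4701 ≈ -0.25441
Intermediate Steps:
(110 + S(19))/(1/(-52) - 452) = (110 + 5)/(1/(-52) - 452) = 115/(-1/52 - 452) = 115/(-23505/52) = 115*(-52/23505) = -1196/4701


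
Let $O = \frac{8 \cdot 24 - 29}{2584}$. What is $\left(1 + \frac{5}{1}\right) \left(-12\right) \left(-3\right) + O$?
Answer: $\frac{558307}{2584} \approx 216.06$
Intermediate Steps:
$O = \frac{163}{2584}$ ($O = \left(192 - 29\right) \frac{1}{2584} = 163 \cdot \frac{1}{2584} = \frac{163}{2584} \approx 0.063081$)
$\left(1 + \frac{5}{1}\right) \left(-12\right) \left(-3\right) + O = \left(1 + \frac{5}{1}\right) \left(-12\right) \left(-3\right) + \frac{163}{2584} = \left(1 + 5 \cdot 1\right) \left(-12\right) \left(-3\right) + \frac{163}{2584} = \left(1 + 5\right) \left(-12\right) \left(-3\right) + \frac{163}{2584} = 6 \left(-12\right) \left(-3\right) + \frac{163}{2584} = \left(-72\right) \left(-3\right) + \frac{163}{2584} = 216 + \frac{163}{2584} = \frac{558307}{2584}$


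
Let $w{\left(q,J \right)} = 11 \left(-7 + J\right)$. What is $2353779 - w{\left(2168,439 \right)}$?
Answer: $2349027$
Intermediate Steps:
$w{\left(q,J \right)} = -77 + 11 J$
$2353779 - w{\left(2168,439 \right)} = 2353779 - \left(-77 + 11 \cdot 439\right) = 2353779 - \left(-77 + 4829\right) = 2353779 - 4752 = 2349027$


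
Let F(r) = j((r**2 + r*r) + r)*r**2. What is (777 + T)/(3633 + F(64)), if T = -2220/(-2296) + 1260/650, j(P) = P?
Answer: 3233141/140203555310 ≈ 2.3060e-5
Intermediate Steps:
F(r) = r**2*(r + 2*r**2) (F(r) = ((r**2 + r*r) + r)*r**2 = ((r**2 + r**2) + r)*r**2 = (2*r**2 + r)*r**2 = (r + 2*r**2)*r**2 = r**2*(r + 2*r**2))
T = 108399/37310 (T = -2220*(-1/2296) + 1260*(1/650) = 555/574 + 126/65 = 108399/37310 ≈ 2.9054)
(777 + T)/(3633 + F(64)) = (777 + 108399/37310)/(3633 + 64**3*(1 + 2*64)) = 29098269/(37310*(3633 + 262144*(1 + 128))) = 29098269/(37310*(3633 + 262144*129)) = 29098269/(37310*(3633 + 33816576)) = (29098269/37310)/33820209 = (29098269/37310)*(1/33820209) = 3233141/140203555310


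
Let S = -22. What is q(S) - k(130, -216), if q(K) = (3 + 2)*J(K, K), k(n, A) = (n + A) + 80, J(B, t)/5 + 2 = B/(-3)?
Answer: 418/3 ≈ 139.33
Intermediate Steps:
J(B, t) = -10 - 5*B/3 (J(B, t) = -10 + 5*(B/(-3)) = -10 + 5*(B*(-⅓)) = -10 + 5*(-B/3) = -10 - 5*B/3)
k(n, A) = 80 + A + n (k(n, A) = (A + n) + 80 = 80 + A + n)
q(K) = -50 - 25*K/3 (q(K) = (3 + 2)*(-10 - 5*K/3) = 5*(-10 - 5*K/3) = -50 - 25*K/3)
q(S) - k(130, -216) = (-50 - 25/3*(-22)) - (80 - 216 + 130) = (-50 + 550/3) - 1*(-6) = 400/3 + 6 = 418/3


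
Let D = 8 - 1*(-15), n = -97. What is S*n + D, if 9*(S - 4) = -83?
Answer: 4766/9 ≈ 529.56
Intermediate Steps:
S = -47/9 (S = 4 + (1/9)*(-83) = 4 - 83/9 = -47/9 ≈ -5.2222)
D = 23 (D = 8 + 15 = 23)
S*n + D = -47/9*(-97) + 23 = 4559/9 + 23 = 4766/9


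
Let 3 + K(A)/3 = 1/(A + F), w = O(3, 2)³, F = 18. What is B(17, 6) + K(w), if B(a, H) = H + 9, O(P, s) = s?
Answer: 159/26 ≈ 6.1154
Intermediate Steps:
B(a, H) = 9 + H
w = 8 (w = 2³ = 8)
K(A) = -9 + 3/(18 + A) (K(A) = -9 + 3/(A + 18) = -9 + 3/(18 + A))
B(17, 6) + K(w) = (9 + 6) + 3*(-53 - 3*8)/(18 + 8) = 15 + 3*(-53 - 24)/26 = 15 + 3*(1/26)*(-77) = 15 - 231/26 = 159/26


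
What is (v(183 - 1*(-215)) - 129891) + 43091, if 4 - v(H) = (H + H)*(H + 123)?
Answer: -501512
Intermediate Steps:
v(H) = 4 - 2*H*(123 + H) (v(H) = 4 - (H + H)*(H + 123) = 4 - 2*H*(123 + H))
(v(183 - 1*(-215)) - 129891) + 43091 = ((4 - 246*(183 - 1*(-215)) - 2*(183 - 1*(-215))²) - 129891) + 43091 = ((4 - 246*(183 + 215) - 2*(183 + 215)²) - 129891) + 43091 = ((4 - 246*398 - 2*398²) - 129891) + 43091 = ((4 - 97908 - 2*158404) - 129891) + 43091 = ((4 - 97908 - 316808) - 129891) + 43091 = (-414712 - 129891) + 43091 = -544603 + 43091 = -501512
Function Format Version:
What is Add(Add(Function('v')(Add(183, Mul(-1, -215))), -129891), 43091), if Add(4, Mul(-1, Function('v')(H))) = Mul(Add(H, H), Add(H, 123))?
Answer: -501512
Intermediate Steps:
Function('v')(H) = Add(4, Mul(-2, H, Add(123, H))) (Function('v')(H) = Add(4, Mul(-1, Mul(Add(H, H), Add(H, 123)))) = Add(4, Mul(-1, Mul(Mul(2, H), Add(123, H)))) = Add(4, Mul(-1, Mul(2, H, Add(123, H)))) = Add(4, Mul(-2, H, Add(123, H))))
Add(Add(Function('v')(Add(183, Mul(-1, -215))), -129891), 43091) = Add(Add(Add(4, Mul(-246, Add(183, Mul(-1, -215))), Mul(-2, Pow(Add(183, Mul(-1, -215)), 2))), -129891), 43091) = Add(Add(Add(4, Mul(-246, Add(183, 215)), Mul(-2, Pow(Add(183, 215), 2))), -129891), 43091) = Add(Add(Add(4, Mul(-246, 398), Mul(-2, Pow(398, 2))), -129891), 43091) = Add(Add(Add(4, -97908, Mul(-2, 158404)), -129891), 43091) = Add(Add(Add(4, -97908, -316808), -129891), 43091) = Add(Add(-414712, -129891), 43091) = Add(-544603, 43091) = -501512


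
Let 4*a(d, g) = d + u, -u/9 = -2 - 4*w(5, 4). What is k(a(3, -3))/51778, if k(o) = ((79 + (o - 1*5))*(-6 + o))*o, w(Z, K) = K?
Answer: 10725165/3313792 ≈ 3.2365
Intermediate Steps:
u = 162 (u = -9*(-2 - 4*4) = -9*(-2 - 16) = -9*(-18) = 162)
a(d, g) = 81/2 + d/4 (a(d, g) = (d + 162)/4 = (162 + d)/4 = 81/2 + d/4)
k(o) = o*(-6 + o)*(74 + o) (k(o) = ((79 + (o - 5))*(-6 + o))*o = ((79 + (-5 + o))*(-6 + o))*o = ((74 + o)*(-6 + o))*o = ((-6 + o)*(74 + o))*o = o*(-6 + o)*(74 + o))
k(a(3, -3))/51778 = ((81/2 + (¼)*3)*(-444 + (81/2 + (¼)*3)² + 68*(81/2 + (¼)*3)))/51778 = ((81/2 + ¾)*(-444 + (81/2 + ¾)² + 68*(81/2 + ¾)))*(1/51778) = (165*(-444 + (165/4)² + 68*(165/4))/4)*(1/51778) = (165*(-444 + 27225/16 + 2805)/4)*(1/51778) = ((165/4)*(65001/16))*(1/51778) = (10725165/64)*(1/51778) = 10725165/3313792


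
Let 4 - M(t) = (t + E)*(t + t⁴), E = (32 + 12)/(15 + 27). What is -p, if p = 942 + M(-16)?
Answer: -980626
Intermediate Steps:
E = 22/21 (E = 44/42 = 44*(1/42) = 22/21 ≈ 1.0476)
M(t) = 4 - (22/21 + t)*(t + t⁴) (M(t) = 4 - (t + 22/21)*(t + t⁴) = 4 - (22/21 + t)*(t + t⁴))
p = 980626 (p = 942 + (4 - 1*(-16)² - 1*(-16)⁵ - 22/21*(-16) - 22/21*(-16)⁴) = 942 + (4 - 1*256 - 1*(-1048576) + 352/21 - 22/21*65536) = 942 + (4 - 256 + 1048576 + 352/21 - 1441792/21) = 942 + 979684 = 980626)
-p = -1*980626 = -980626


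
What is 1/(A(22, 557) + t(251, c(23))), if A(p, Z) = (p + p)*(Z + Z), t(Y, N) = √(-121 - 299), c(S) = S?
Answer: 12254/600642169 - I*√105/1201284338 ≈ 2.0401e-5 - 8.53e-9*I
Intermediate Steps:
t(Y, N) = 2*I*√105 (t(Y, N) = √(-420) = 2*I*√105)
A(p, Z) = 4*Z*p (A(p, Z) = (2*p)*(2*Z) = 4*Z*p)
1/(A(22, 557) + t(251, c(23))) = 1/(4*557*22 + 2*I*√105) = 1/(49016 + 2*I*√105)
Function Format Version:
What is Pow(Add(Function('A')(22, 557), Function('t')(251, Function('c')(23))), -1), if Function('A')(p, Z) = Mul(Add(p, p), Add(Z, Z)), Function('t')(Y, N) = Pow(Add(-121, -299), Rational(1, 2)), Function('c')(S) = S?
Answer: Add(Rational(12254, 600642169), Mul(Rational(-1, 1201284338), I, Pow(105, Rational(1, 2)))) ≈ Add(2.0401e-5, Mul(-8.5300e-9, I))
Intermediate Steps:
Function('t')(Y, N) = Mul(2, I, Pow(105, Rational(1, 2))) (Function('t')(Y, N) = Pow(-420, Rational(1, 2)) = Mul(2, I, Pow(105, Rational(1, 2))))
Function('A')(p, Z) = Mul(4, Z, p) (Function('A')(p, Z) = Mul(Mul(2, p), Mul(2, Z)) = Mul(4, Z, p))
Pow(Add(Function('A')(22, 557), Function('t')(251, Function('c')(23))), -1) = Pow(Add(Mul(4, 557, 22), Mul(2, I, Pow(105, Rational(1, 2)))), -1) = Pow(Add(49016, Mul(2, I, Pow(105, Rational(1, 2)))), -1)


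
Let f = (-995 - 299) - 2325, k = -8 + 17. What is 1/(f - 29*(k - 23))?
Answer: -1/3213 ≈ -0.00031124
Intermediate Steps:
k = 9
f = -3619 (f = -1294 - 2325 = -3619)
1/(f - 29*(k - 23)) = 1/(-3619 - 29*(9 - 23)) = 1/(-3619 - 29*(-14)) = 1/(-3619 + 406) = 1/(-3213) = -1/3213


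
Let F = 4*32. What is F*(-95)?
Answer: -12160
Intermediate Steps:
F = 128
F*(-95) = 128*(-95) = -12160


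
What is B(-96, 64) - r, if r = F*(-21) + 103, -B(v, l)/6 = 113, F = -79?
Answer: -2440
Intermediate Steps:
B(v, l) = -678 (B(v, l) = -6*113 = -678)
r = 1762 (r = -79*(-21) + 103 = 1659 + 103 = 1762)
B(-96, 64) - r = -678 - 1*1762 = -678 - 1762 = -2440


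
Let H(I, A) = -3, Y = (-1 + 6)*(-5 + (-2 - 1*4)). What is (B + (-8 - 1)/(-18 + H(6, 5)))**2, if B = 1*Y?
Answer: 145924/49 ≈ 2978.0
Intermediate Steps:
Y = -55 (Y = 5*(-5 + (-2 - 4)) = 5*(-5 - 6) = 5*(-11) = -55)
B = -55 (B = 1*(-55) = -55)
(B + (-8 - 1)/(-18 + H(6, 5)))**2 = (-55 + (-8 - 1)/(-18 - 3))**2 = (-55 - 9/(-21))**2 = (-55 - 9*(-1/21))**2 = (-55 + 3/7)**2 = (-382/7)**2 = 145924/49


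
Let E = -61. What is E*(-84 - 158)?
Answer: 14762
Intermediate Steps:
E*(-84 - 158) = -61*(-84 - 158) = -61*(-242) = 14762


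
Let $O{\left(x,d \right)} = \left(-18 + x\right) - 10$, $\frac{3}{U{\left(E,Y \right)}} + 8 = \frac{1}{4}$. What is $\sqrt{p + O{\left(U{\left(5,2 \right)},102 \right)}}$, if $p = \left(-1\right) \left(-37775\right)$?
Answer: $\frac{\sqrt{36274495}}{31} \approx 194.28$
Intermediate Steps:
$U{\left(E,Y \right)} = - \frac{12}{31}$ ($U{\left(E,Y \right)} = \frac{3}{-8 + \frac{1}{4}} = \frac{3}{- \frac{31}{4}} = 3 \left(- \frac{4}{31}\right) = - \frac{12}{31}$)
$O{\left(x,d \right)} = -28 + x$
$p = 37775$
$\sqrt{p + O{\left(U{\left(5,2 \right)},102 \right)}} = \sqrt{37775 - \frac{880}{31}} = \sqrt{\frac{1170145}{31}} = \frac{\sqrt{36274495}}{31}$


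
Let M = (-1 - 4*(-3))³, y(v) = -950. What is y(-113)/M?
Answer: -950/1331 ≈ -0.71375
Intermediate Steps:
M = 1331 (M = (-1 + 12)³ = 11³ = 1331)
y(-113)/M = -950/1331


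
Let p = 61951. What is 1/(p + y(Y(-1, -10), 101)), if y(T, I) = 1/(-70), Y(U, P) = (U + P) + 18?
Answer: 70/4336569 ≈ 1.6142e-5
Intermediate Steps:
Y(U, P) = 18 + P + U (Y(U, P) = (P + U) + 18 = 18 + P + U)
y(T, I) = -1/70
1/(p + y(Y(-1, -10), 101)) = 1/(61951 - 1/70) = 1/(4336569/70) = 70/4336569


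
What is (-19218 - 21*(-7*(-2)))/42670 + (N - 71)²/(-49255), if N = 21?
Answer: -106773856/210171085 ≈ -0.50803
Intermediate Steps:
(-19218 - 21*(-7*(-2)))/42670 + (N - 71)²/(-49255) = (-19218 - 21*(-7*(-2)))/42670 + (21 - 71)²/(-49255) = (-19218 - 21*14)*(1/42670) + (-50)²*(-1/49255) = (-19218 - 1*294)*(1/42670) + 2500*(-1/49255) = (-19218 - 294)*(1/42670) - 500/9851 = -19512*1/42670 - 500/9851 = -9756/21335 - 500/9851 = -106773856/210171085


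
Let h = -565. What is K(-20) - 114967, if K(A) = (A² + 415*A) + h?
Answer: -123432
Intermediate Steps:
K(A) = -565 + A² + 415*A (K(A) = (A² + 415*A) - 565 = -565 + A² + 415*A)
K(-20) - 114967 = (-565 + (-20)² + 415*(-20)) - 114967 = (-565 + 400 - 8300) - 114967 = -8465 - 114967 = -123432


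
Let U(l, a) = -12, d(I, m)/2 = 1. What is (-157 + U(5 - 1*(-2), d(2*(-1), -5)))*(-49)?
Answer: 8281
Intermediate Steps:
d(I, m) = 2 (d(I, m) = 2*1 = 2)
(-157 + U(5 - 1*(-2), d(2*(-1), -5)))*(-49) = (-157 - 12)*(-49) = -169*(-49) = 8281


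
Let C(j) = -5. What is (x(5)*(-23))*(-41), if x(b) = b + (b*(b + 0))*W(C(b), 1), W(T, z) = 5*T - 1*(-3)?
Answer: -513935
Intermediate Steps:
W(T, z) = 3 + 5*T (W(T, z) = 5*T + 3 = 3 + 5*T)
x(b) = b - 22*b² (x(b) = b + (b*(b + 0))*(3 + 5*(-5)) = b + (b*b)*(3 - 25) = b + b²*(-22) = b - 22*b²)
(x(5)*(-23))*(-41) = ((5*(1 - 22*5))*(-23))*(-41) = ((5*(1 - 110))*(-23))*(-41) = ((5*(-109))*(-23))*(-41) = -545*(-23)*(-41) = 12535*(-41) = -513935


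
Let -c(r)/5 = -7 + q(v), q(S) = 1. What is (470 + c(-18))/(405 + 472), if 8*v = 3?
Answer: 500/877 ≈ 0.57013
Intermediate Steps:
v = 3/8 (v = (1/8)*3 = 3/8 ≈ 0.37500)
c(r) = 30 (c(r) = -5*(-7 + 1) = -5*(-6) = 30)
(470 + c(-18))/(405 + 472) = (470 + 30)/(405 + 472) = 500/877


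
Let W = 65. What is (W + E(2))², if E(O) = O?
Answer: 4489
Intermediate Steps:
(W + E(2))² = (65 + 2)² = 67² = 4489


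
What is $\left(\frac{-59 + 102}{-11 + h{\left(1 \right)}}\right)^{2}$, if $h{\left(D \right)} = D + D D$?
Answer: $\frac{1849}{81} \approx 22.827$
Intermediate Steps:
$h{\left(D \right)} = D + D^{2}$
$\left(\frac{-59 + 102}{-11 + h{\left(1 \right)}}\right)^{2} = \left(\frac{-59 + 102}{-11 + 1 \left(1 + 1\right)}\right)^{2} = \left(\frac{43}{-11 + 1 \cdot 2}\right)^{2} = \left(\frac{43}{-11 + 2}\right)^{2} = \left(\frac{43}{-9}\right)^{2} = \left(43 \left(- \frac{1}{9}\right)\right)^{2} = \left(- \frac{43}{9}\right)^{2} = \frac{1849}{81}$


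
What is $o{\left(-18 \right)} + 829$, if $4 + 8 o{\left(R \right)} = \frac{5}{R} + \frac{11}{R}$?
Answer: $\frac{14911}{18} \approx 828.39$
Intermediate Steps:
$o{\left(R \right)} = - \frac{1}{2} + \frac{2}{R}$ ($o{\left(R \right)} = - \frac{1}{2} + \frac{\frac{5}{R} + \frac{11}{R}}{8} = - \frac{1}{2} + \frac{16 \frac{1}{R}}{8} = - \frac{1}{2} + \frac{2}{R}$)
$o{\left(-18 \right)} + 829 = \frac{4 - -18}{2 \left(-18\right)} + 829 = \frac{1}{2} \left(- \frac{1}{18}\right) \left(4 + 18\right) + 829 = \frac{1}{2} \left(- \frac{1}{18}\right) 22 + 829 = - \frac{11}{18} + 829 = \frac{14911}{18}$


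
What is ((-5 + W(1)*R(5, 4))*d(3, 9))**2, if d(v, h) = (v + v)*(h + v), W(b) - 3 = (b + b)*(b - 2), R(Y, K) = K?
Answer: 5184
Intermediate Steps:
W(b) = 3 + 2*b*(-2 + b) (W(b) = 3 + (b + b)*(b - 2) = 3 + (2*b)*(-2 + b) = 3 + 2*b*(-2 + b))
d(v, h) = 2*v*(h + v) (d(v, h) = (2*v)*(h + v) = 2*v*(h + v))
((-5 + W(1)*R(5, 4))*d(3, 9))**2 = ((-5 + (3 - 4*1 + 2*1**2)*4)*(2*3*(9 + 3)))**2 = ((-5 + (3 - 4 + 2*1)*4)*(2*3*12))**2 = ((-5 + (3 - 4 + 2)*4)*72)**2 = ((-5 + 1*4)*72)**2 = ((-5 + 4)*72)**2 = (-1*72)**2 = (-72)**2 = 5184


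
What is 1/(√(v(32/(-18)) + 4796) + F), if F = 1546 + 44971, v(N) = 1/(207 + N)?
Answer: 85916899/3996587532562 - √16361134187/3996587532562 ≈ 2.1466e-5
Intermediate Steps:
F = 46517
1/(√(v(32/(-18)) + 4796) + F) = 1/(√(1/(207 + 32/(-18)) + 4796) + 46517) = 1/(√(1/(207 + 32*(-1/18)) + 4796) + 46517) = 1/(√(1/(207 - 16/9) + 4796) + 46517) = 1/(√(1/(1847/9) + 4796) + 46517) = 1/(√(9/1847 + 4796) + 46517) = 1/(√(8858221/1847) + 46517) = 1/(√16361134187/1847 + 46517) = 1/(46517 + √16361134187/1847)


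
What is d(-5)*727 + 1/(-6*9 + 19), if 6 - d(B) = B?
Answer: 279894/35 ≈ 7997.0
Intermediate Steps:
d(B) = 6 - B
d(-5)*727 + 1/(-6*9 + 19) = (6 - 1*(-5))*727 + 1/(-6*9 + 19) = (6 + 5)*727 + 1/(-54 + 19) = 11*727 + 1/(-35) = 7997 - 1/35 = 279894/35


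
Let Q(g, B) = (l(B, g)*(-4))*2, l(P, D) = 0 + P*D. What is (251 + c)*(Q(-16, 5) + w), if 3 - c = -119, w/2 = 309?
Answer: 469234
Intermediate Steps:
l(P, D) = D*P (l(P, D) = 0 + D*P = D*P)
w = 618 (w = 2*309 = 618)
Q(g, B) = -8*B*g (Q(g, B) = ((g*B)*(-4))*2 = ((B*g)*(-4))*2 = -4*B*g*2 = -8*B*g)
c = 122 (c = 3 - 1*(-119) = 3 + 119 = 122)
(251 + c)*(Q(-16, 5) + w) = (251 + 122)*(-8*5*(-16) + 618) = 373*(640 + 618) = 373*1258 = 469234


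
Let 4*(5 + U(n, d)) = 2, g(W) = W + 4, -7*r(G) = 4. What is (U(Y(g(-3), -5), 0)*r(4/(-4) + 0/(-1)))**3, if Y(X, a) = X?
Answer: 5832/343 ≈ 17.003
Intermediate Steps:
r(G) = -4/7 (r(G) = -1/7*4 = -4/7)
g(W) = 4 + W
U(n, d) = -9/2 (U(n, d) = -5 + (1/4)*2 = -5 + 1/2 = -9/2)
(U(Y(g(-3), -5), 0)*r(4/(-4) + 0/(-1)))**3 = (-9/2*(-4/7))**3 = (18/7)**3 = 5832/343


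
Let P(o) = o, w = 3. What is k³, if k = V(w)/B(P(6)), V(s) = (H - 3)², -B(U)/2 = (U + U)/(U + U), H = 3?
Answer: 0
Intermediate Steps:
B(U) = -2 (B(U) = -2*(U + U)/(U + U) = -2*2*U/(2*U) = -2*2*U*1/(2*U) = -2*1 = -2)
V(s) = 0 (V(s) = (3 - 3)² = 0² = 0)
k = 0 (k = 0/(-2) = 0*(-½) = 0)
k³ = 0³ = 0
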